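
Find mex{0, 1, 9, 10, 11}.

The values 0, 1 are all present; 2 is the first non-negative integer missing from the set.

2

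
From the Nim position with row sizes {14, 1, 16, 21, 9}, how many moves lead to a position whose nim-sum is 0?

Nim-sum: 14 XOR 1 XOR 16 XOR 21 XOR 9 = 3.
The overall nim-sum is X = 3. A row of size p has a winning move iff p XOR X < p (reduce it to p XOR X).
  14: 14 XOR 3 = 13 < 14 — winning move (to 13).
  1: 1 XOR 3 = 2 ≥ 1 — no move.
  16: 16 XOR 3 = 19 ≥ 16 — no move.
  21: 21 XOR 3 = 22 ≥ 21 — no move.
  9: 9 XOR 3 = 10 ≥ 9 — no move.
That gives 1 winning move.

1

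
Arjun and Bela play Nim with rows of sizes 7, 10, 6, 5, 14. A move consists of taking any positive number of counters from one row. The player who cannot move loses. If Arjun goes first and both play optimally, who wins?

In binary:
  0111  (7)
  1010  (10)
  0110  (6)
  0101  (5)
  1110  (14)
  ----
  0000  (0)
The nim-sum is 0, so this is a P-position: the player to move is in a losing position under optimal play; Arjun is about to move from it and so loses — Bela wins.

Bela wins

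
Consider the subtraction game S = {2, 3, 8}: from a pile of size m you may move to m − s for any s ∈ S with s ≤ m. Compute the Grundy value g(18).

1

Grundy values for subtraction set {2, 3, 8}:
k:     0  1  2  3  4  5  6  7  8  9 10 11 12 13 14 15 16 17 18
g(k):  0  0  1  1  2  0  0  1  1  2  0  0  1  1  2  0  0  1  1
So g(18) = 1.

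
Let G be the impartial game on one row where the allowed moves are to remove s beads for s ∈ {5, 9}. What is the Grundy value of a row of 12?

2

Grundy values for subtraction set {5, 9}:
g(0) = mex{} = 0
g(1) = mex{} = 0
g(2) = mex{} = 0
g(3) = mex{} = 0
g(4) = mex{} = 0
g(5) = mex{0} = 1
g(6) = mex{0} = 1
g(7) = mex{0} = 1
g(8) = mex{0} = 1
g(9) = mex{0} = 1
g(10) = mex{0,1} = 2
g(11) = mex{0,1} = 2
g(12) = mex{0,1} = 2
So g(12) = 2.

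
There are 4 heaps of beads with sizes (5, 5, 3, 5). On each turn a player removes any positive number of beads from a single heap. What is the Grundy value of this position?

Nim-sum: 5 ⊕ 5 ⊕ 3 ⊕ 5 = 6.

6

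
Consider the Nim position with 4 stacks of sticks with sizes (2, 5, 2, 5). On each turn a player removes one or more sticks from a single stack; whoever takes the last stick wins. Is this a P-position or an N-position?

P-position

Nim-sum: 2 ⊕ 5 ⊕ 2 ⊕ 5 = 0.
The nim-sum is 0, so this is a P-position: the player to move is in a losing position under optimal play.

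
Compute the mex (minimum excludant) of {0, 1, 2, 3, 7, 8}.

4

The values 0, 1, 2, 3 are all present; 4 is the first non-negative integer missing from the set.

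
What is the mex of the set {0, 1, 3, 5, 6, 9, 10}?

2

The values 0, 1 are all present; 2 is the first non-negative integer missing from the set.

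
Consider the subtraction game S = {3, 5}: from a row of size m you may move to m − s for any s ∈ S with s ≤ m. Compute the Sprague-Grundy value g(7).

Compute g(0), g(1), … for moves {3, 5}:
k:     0  1  2  3  4  5  6  7
g(k):  0  0  0  1  1  1  2  2
So g(7) = 2.

2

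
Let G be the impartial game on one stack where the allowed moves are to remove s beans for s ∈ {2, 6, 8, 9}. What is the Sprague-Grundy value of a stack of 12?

2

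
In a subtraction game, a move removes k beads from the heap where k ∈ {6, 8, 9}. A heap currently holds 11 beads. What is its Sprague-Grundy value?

1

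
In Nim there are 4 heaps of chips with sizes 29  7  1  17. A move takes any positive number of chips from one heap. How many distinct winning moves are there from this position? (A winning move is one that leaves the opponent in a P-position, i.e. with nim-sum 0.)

In binary:
  11101  (29)
  00111  (7)
  00001  (1)
  10001  (17)
  -----
  01010  (10)
The overall nim-sum is X = 10. A heap of size p has a winning move iff p XOR X < p (reduce it to p XOR X).
  29: 29 XOR 10 = 23 < 29 — winning move (to 23).
  7: 7 XOR 10 = 13 ≥ 7 — no move.
  1: 1 XOR 10 = 11 ≥ 1 — no move.
  17: 17 XOR 10 = 27 ≥ 17 — no move.
That gives 1 winning move.

1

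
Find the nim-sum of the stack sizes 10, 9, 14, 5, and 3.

11

Compute the nim-sum pairwise:
10 XOR 9 = 3
3 XOR 14 = 13
13 XOR 5 = 8
8 XOR 3 = 11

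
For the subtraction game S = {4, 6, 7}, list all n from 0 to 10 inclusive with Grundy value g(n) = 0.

0, 1, 2, 3

Compute g(0), g(1), … for moves {4, 6, 7}:
g(0) = mex{} = 0
g(1) = mex{} = 0
g(2) = mex{} = 0
g(3) = mex{} = 0
g(4) = mex{0} = 1
g(5) = mex{0} = 1
g(6) = mex{0} = 1
g(7) = mex{0} = 1
g(8) = mex{0,1} = 2
g(9) = mex{0,1} = 2
g(10) = mex{0,1} = 2
The P-positions (g = 0) in 0..10 are 0, 1, 2, 3.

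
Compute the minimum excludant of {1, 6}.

0

0 is not in the set, so the mex is 0.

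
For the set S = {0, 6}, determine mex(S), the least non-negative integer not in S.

1

0 is in the set but 1 is not, so the mex is 1.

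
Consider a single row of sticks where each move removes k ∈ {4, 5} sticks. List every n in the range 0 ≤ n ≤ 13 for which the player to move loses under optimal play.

0, 1, 2, 3, 9, 10, 11, 12

Build the Grundy sequence with g(k) = mex{g(k−s) : s ∈ {4, 5}, s ≤ k}:
k:     0  1  2  3  4  5  6  7  8  9 10 11 12 13
g(k):  0  0  0  0  1  1  1  1  2  0  0  0  0  1
The P-positions (g = 0) in 0..13 are 0, 1, 2, 3, 9, 10, 11, 12.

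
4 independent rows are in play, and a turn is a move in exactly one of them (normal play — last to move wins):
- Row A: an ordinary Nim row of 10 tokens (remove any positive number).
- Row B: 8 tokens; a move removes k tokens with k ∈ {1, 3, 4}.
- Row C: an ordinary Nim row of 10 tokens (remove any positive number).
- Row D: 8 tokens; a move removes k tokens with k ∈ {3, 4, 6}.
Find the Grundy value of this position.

Row A is a plain Nim row of size 10, so its Grundy value is 10.
Build the Grundy sequence for row B with g(k) = mex{g(k−s) : s ∈ {1, 3, 4}, s ≤ k}:
g(0) = mex{} = 0
g(1) = mex{0} = 1
g(2) = mex{1} = 0
g(3) = mex{0} = 1
g(4) = mex{0,1} = 2
g(5) = mex{0,1,2} = 3
g(6) = mex{0,1,3} = 2
g(7) = mex{1,2} = 0
g(8) = mex{0,2,3} = 1
So g(8) = 1.
Row C is a plain Nim row of size 10, so its Grundy value is 10.
For row D, compute g(0), g(1), … with moves {3, 4, 6}:
g(0) = mex{} = 0
g(1) = mex{} = 0
g(2) = mex{} = 0
g(3) = mex{0} = 1
g(4) = mex{0} = 1
g(5) = mex{0} = 1
g(6) = mex{0,1} = 2
g(7) = mex{0,1} = 2
g(8) = mex{0,1} = 2
So g(8) = 2.
The value of a disjunctive sum is the nim-sum of the parts.
Combined value = 10 ⊕ 1 ⊕ 10 ⊕ 2 = 3.

3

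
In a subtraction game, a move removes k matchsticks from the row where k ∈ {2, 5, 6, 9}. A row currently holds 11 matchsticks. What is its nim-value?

0

Compute g(0), g(1), … for moves {2, 5, 6, 9}:
g(0) = mex{} = 0
g(1) = mex{} = 0
g(2) = mex{0} = 1
g(3) = mex{0} = 1
g(4) = mex{1} = 0
g(5) = mex{0,1} = 2
g(6) = mex{0} = 1
g(7) = mex{0,1,2} = 3
g(8) = mex{1} = 0
g(9) = mex{0,1,3} = 2
g(10) = mex{0,2} = 1
g(11) = mex{1,2} = 0
So g(11) = 0.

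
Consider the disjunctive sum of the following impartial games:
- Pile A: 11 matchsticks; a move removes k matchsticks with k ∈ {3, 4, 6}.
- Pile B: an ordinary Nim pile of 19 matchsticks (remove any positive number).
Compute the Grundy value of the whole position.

Grundy values for pile A (subtraction set {3, 4, 6}):
k:     0  1  2  3  4  5  6  7  8  9 10 11
g(k):  0  0  0  1  1  1  2  2  2  0  0  0
So g(11) = 0.
Pile B is a plain Nim pile of size 19, so its Grundy value is 19.
By the Sprague-Grundy theorem, the Grundy value of a sum of independent games is the XOR of the component values.
Combined value = 0 ⊕ 19 = 19.

19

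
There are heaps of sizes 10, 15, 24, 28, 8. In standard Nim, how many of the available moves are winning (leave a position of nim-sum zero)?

Nim-sum: 10 ⊕ 15 ⊕ 24 ⊕ 28 ⊕ 8 = 9.
The overall nim-sum is X = 9. A heap of size p has a winning move iff p XOR X < p (reduce it to p XOR X).
  10: 10 XOR 9 = 3 < 10 — winning move (to 3).
  15: 15 XOR 9 = 6 < 15 — winning move (to 6).
  24: 24 XOR 9 = 17 < 24 — winning move (to 17).
  28: 28 XOR 9 = 21 < 28 — winning move (to 21).
  8: 8 XOR 9 = 1 < 8 — winning move (to 1).
That gives 5 winning moves.

5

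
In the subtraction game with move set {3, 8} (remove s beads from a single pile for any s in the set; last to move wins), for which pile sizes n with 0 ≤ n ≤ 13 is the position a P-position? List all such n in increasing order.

0, 1, 2, 6, 7, 11, 12, 13

Compute g(0), g(1), … for moves {3, 8}:
k:     0  1  2  3  4  5  6  7  8  9 10 11 12 13
g(k):  0  0  0  1  1  1  0  0  2  1  1  0  0  0
The P-positions (g = 0) in 0..13 are 0, 1, 2, 6, 7, 11, 12, 13.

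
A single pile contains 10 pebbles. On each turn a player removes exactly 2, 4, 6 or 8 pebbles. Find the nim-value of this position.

Compute g(0), g(1), … for moves {2, 4, 6, 8}:
g(0) = mex{} = 0
g(1) = mex{} = 0
g(2) = mex{0} = 1
g(3) = mex{0} = 1
g(4) = mex{0,1} = 2
g(5) = mex{0,1} = 2
g(6) = mex{0,1,2} = 3
g(7) = mex{0,1,2} = 3
g(8) = mex{0,1,2,3} = 4
g(9) = mex{0,1,2,3} = 4
g(10) = mex{1,2,3,4} = 0
So g(10) = 0.

0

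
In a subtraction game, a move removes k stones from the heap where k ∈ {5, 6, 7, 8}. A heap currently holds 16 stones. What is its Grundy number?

Compute g(0), g(1), … for moves {5, 6, 7, 8}:
k:     0  1  2  3  4  5  6  7  8  9 10 11 12 13 14 15 16
g(k):  0  0  0  0  0  1  1  1  1  1  2  2  2  0  0  0  0
So g(16) = 0.

0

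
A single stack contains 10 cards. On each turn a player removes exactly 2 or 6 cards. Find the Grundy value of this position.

Compute g(0), g(1), … for moves {2, 6}:
g(0) = mex{} = 0
g(1) = mex{} = 0
g(2) = mex{0} = 1
g(3) = mex{0} = 1
g(4) = mex{1} = 0
g(5) = mex{1} = 0
g(6) = mex{0} = 1
g(7) = mex{0} = 1
g(8) = mex{1} = 0
g(9) = mex{1} = 0
g(10) = mex{0} = 1
So g(10) = 1.

1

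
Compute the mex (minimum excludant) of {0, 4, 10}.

1

0 is in the set but 1 is not, so the mex is 1.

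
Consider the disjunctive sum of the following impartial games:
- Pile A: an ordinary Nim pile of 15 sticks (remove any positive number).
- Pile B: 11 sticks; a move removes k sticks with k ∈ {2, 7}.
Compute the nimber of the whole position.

14

Pile A is a plain Nim pile of size 15, so its Grundy value is 15.
For pile B, compute g(0), g(1), … with moves {2, 7}:
k:     0  1  2  3  4  5  6  7  8  9 10 11
g(k):  0  0  1  1  0  0  1  1  2  0  0  1
So g(11) = 1.
The value of a disjunctive sum is the nim-sum of the parts.
Combined value = 15 ⊕ 1 = 14.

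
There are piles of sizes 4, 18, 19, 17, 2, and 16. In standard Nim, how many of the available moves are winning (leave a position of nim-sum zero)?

1

Compute the nim-sum pairwise:
4 XOR 18 = 22
22 XOR 19 = 5
5 XOR 17 = 20
20 XOR 2 = 22
22 XOR 16 = 6
The overall nim-sum is X = 6. A pile of size p has a winning move iff p XOR X < p (reduce it to p XOR X).
  4: 4 XOR 6 = 2 < 4 — winning move (to 2).
  18: 18 XOR 6 = 20 ≥ 18 — no move.
  19: 19 XOR 6 = 21 ≥ 19 — no move.
  17: 17 XOR 6 = 23 ≥ 17 — no move.
  2: 2 XOR 6 = 4 ≥ 2 — no move.
  16: 16 XOR 6 = 22 ≥ 16 — no move.
That gives 1 winning move.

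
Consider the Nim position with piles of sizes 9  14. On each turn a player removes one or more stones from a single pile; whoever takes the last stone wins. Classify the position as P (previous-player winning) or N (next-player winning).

Nim-sum: 9 ⊕ 14 = 7.
The nim-sum is 7 ≠ 0, so this is an N-position: the player to move can win.

N-position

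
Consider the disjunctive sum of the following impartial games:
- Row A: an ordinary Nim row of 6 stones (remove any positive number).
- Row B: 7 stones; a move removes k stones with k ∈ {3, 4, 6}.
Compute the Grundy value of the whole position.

Row A is a plain Nim row of size 6, so its Grundy value is 6.
For row B, compute g(0), g(1), … with moves {3, 4, 6}:
k:     0  1  2  3  4  5  6  7
g(k):  0  0  0  1  1  1  2  2
So g(7) = 2.
By the Sprague-Grundy theorem, the Grundy value of a sum of independent games is the XOR of the component values.
Combined value = 6 ⊕ 2 = 4.

4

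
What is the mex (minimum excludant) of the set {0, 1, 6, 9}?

The values 0, 1 are all present; 2 is the first non-negative integer missing from the set.

2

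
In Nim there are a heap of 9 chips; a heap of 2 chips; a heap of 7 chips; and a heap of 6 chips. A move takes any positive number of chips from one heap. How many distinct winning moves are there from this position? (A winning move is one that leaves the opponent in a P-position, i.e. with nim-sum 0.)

Compute the nim-sum pairwise:
9 XOR 2 = 11
11 XOR 7 = 12
12 XOR 6 = 10
The overall nim-sum is X = 10. A heap of size p has a winning move iff p XOR X < p (reduce it to p XOR X).
  9: 9 XOR 10 = 3 < 9 — winning move (to 3).
  2: 2 XOR 10 = 8 ≥ 2 — no move.
  7: 7 XOR 10 = 13 ≥ 7 — no move.
  6: 6 XOR 10 = 12 ≥ 6 — no move.
That gives 1 winning move.

1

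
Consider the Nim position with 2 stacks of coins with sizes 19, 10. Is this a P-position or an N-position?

In binary:
  10011  (19)
  01010  (10)
  -----
  11001  (25)
The nim-sum is 25 ≠ 0, so this is an N-position: the player to move can win.

N-position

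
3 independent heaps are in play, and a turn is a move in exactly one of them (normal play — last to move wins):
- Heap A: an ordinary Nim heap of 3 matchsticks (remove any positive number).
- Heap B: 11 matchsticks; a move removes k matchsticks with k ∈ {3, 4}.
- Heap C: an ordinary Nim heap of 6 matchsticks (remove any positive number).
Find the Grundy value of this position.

Heap A is a plain Nim heap of size 3, so its Grundy value is 3.
For heap B, compute g(0), g(1), … with moves {3, 4}:
g(0) = mex{} = 0
g(1) = mex{} = 0
g(2) = mex{} = 0
g(3) = mex{0} = 1
g(4) = mex{0} = 1
g(5) = mex{0} = 1
g(6) = mex{0,1} = 2
g(7) = mex{1} = 0
g(8) = mex{1} = 0
g(9) = mex{1,2} = 0
g(10) = mex{0,2} = 1
g(11) = mex{0} = 1
So g(11) = 1.
Heap C is a plain Nim heap of size 6, so its Grundy value is 6.
By the Sprague-Grundy theorem, the Grundy value of a sum of independent games is the XOR of the component values.
Combined value = 3 ⊕ 1 ⊕ 6 = 4.

4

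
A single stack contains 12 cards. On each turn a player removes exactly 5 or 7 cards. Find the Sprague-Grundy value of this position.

0

Grundy values for subtraction set {5, 7}:
g(0) = mex{} = 0
g(1) = mex{} = 0
g(2) = mex{} = 0
g(3) = mex{} = 0
g(4) = mex{} = 0
g(5) = mex{0} = 1
g(6) = mex{0} = 1
g(7) = mex{0} = 1
g(8) = mex{0} = 1
g(9) = mex{0} = 1
g(10) = mex{0,1} = 2
g(11) = mex{0,1} = 2
g(12) = mex{1} = 0
So g(12) = 0.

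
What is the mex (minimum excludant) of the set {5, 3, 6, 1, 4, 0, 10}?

The values 0, 1 are all present; 2 is the first non-negative integer missing from the set.

2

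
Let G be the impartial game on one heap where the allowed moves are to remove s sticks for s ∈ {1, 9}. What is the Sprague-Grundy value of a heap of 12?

0

Compute g(0), g(1), … for moves {1, 9}:
k:     0  1  2  3  4  5  6  7  8  9 10 11 12
g(k):  0  1  0  1  0  1  0  1  0  1  0  1  0
So g(12) = 0.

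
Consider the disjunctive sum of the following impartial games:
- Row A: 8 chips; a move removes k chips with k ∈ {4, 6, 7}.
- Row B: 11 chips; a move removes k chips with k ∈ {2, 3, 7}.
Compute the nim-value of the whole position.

2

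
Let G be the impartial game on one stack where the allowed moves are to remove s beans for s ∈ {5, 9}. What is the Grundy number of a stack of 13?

Build the Grundy sequence with g(k) = mex{g(k−s) : s ∈ {5, 9}, s ≤ k}:
g(0) = mex{} = 0
g(1) = mex{} = 0
g(2) = mex{} = 0
g(3) = mex{} = 0
g(4) = mex{} = 0
g(5) = mex{0} = 1
g(6) = mex{0} = 1
g(7) = mex{0} = 1
g(8) = mex{0} = 1
g(9) = mex{0} = 1
g(10) = mex{0,1} = 2
g(11) = mex{0,1} = 2
g(12) = mex{0,1} = 2
g(13) = mex{0,1} = 2
So g(13) = 2.

2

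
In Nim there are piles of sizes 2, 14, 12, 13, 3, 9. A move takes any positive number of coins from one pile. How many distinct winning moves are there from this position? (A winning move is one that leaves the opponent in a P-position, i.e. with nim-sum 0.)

3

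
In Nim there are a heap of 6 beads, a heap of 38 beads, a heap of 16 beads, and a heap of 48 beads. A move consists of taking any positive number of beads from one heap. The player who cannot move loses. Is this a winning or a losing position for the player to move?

Losing position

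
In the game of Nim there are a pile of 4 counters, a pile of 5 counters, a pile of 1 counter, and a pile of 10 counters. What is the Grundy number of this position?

10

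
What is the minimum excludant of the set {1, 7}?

0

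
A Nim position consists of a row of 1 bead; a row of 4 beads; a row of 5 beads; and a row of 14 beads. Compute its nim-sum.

Nim-sum: 1 XOR 4 XOR 5 XOR 14 = 14.

14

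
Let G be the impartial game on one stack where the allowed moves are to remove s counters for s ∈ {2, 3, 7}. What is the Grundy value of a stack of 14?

Grundy values for subtraction set {2, 3, 7}:
k:     0  1  2  3  4  5  6  7  8  9 10 11 12 13 14
g(k):  0  0  1  1  2  0  0  1  1  2  0  0  1  1  2
So g(14) = 2.

2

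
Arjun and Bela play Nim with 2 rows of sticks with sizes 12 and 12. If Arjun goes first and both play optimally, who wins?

Bela wins

Compute the nim-sum pairwise:
12 ⊕ 12 = 0
The nim-sum is 0, so this is a P-position: the player to move is in a losing position under optimal play; Arjun is about to move from it and so loses — Bela wins.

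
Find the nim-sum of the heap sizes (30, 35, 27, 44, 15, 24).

29

Compute the nim-sum pairwise:
30 XOR 35 = 61
61 XOR 27 = 38
38 XOR 44 = 10
10 XOR 15 = 5
5 XOR 24 = 29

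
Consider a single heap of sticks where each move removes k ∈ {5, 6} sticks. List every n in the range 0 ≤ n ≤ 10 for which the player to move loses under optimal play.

0, 1, 2, 3, 4

Compute g(0), g(1), … for moves {5, 6}:
g(0) = mex{} = 0
g(1) = mex{} = 0
g(2) = mex{} = 0
g(3) = mex{} = 0
g(4) = mex{} = 0
g(5) = mex{0} = 1
g(6) = mex{0} = 1
g(7) = mex{0} = 1
g(8) = mex{0} = 1
g(9) = mex{0} = 1
g(10) = mex{0,1} = 2
The P-positions (g = 0) in 0..10 are 0, 1, 2, 3, 4.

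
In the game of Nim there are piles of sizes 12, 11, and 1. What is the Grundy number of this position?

Compute the nim-sum pairwise:
12 ^ 11 = 7
7 ^ 1 = 6

6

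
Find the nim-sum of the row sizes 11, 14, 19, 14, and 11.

Nim-sum: 11 XOR 14 XOR 19 XOR 14 XOR 11 = 19.

19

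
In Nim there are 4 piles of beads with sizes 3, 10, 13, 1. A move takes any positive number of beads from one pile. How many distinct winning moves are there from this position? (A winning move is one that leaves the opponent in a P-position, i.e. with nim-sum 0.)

1

Nim-sum: 3 ^ 10 ^ 13 ^ 1 = 5.
The overall nim-sum is X = 5. A pile of size p has a winning move iff p XOR X < p (reduce it to p XOR X).
  3: 3 XOR 5 = 6 ≥ 3 — no move.
  10: 10 XOR 5 = 15 ≥ 10 — no move.
  13: 13 XOR 5 = 8 < 13 — winning move (to 8).
  1: 1 XOR 5 = 4 ≥ 1 — no move.
That gives 1 winning move.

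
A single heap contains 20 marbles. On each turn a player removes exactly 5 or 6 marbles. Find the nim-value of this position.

1

Grundy values for subtraction set {5, 6}:
k:     0  1  2  3  4  5  6  7  8  9 10 11 12 13 14 15 16 17 18 19 20
g(k):  0  0  0  0  0  1  1  1  1  1  2  0  0  0  0  0  1  1  1  1  1
So g(20) = 1.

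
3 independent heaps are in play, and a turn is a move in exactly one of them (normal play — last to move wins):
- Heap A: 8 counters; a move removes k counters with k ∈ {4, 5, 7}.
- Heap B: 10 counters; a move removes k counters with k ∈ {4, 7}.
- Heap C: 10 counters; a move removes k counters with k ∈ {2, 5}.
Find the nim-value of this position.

1

Build the Grundy sequence for heap A with g(k) = mex{g(k−s) : s ∈ {4, 5, 7}, s ≤ k}:
g(0) = mex{} = 0
g(1) = mex{} = 0
g(2) = mex{} = 0
g(3) = mex{} = 0
g(4) = mex{0} = 1
g(5) = mex{0} = 1
g(6) = mex{0} = 1
g(7) = mex{0} = 1
g(8) = mex{0,1} = 2
So g(8) = 2.
Grundy values for heap B (subtraction set {4, 7}):
g(0) = mex{} = 0
g(1) = mex{} = 0
g(2) = mex{} = 0
g(3) = mex{} = 0
g(4) = mex{0} = 1
g(5) = mex{0} = 1
g(6) = mex{0} = 1
g(7) = mex{0} = 1
g(8) = mex{0,1} = 2
g(9) = mex{0,1} = 2
g(10) = mex{0,1} = 2
So g(10) = 2.
For heap C, compute g(0), g(1), … with moves {2, 5}:
k:     0  1  2  3  4  5  6  7  8  9 10
g(k):  0  0  1  1  0  2  1  0  0  1  1
So g(10) = 1.
The value of a disjunctive sum is the nim-sum of the parts.
Combined value = 2 XOR 2 XOR 1 = 1.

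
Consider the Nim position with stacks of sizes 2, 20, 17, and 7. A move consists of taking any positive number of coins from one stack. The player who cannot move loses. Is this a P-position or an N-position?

In binary:
  00010  (2)
  10100  (20)
  10001  (17)
  00111  (7)
  -----
  00000  (0)
The nim-sum is 0, so this is a P-position: the player to move is in a losing position under optimal play.

P-position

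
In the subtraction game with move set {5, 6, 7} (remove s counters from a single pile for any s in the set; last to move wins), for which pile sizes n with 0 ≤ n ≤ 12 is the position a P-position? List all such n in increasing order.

0, 1, 2, 3, 4, 12

Compute g(0), g(1), … for moves {5, 6, 7}:
k:     0  1  2  3  4  5  6  7  8  9 10 11 12
g(k):  0  0  0  0  0  1  1  1  1  1  2  2  0
The P-positions (g = 0) in 0..12 are 0, 1, 2, 3, 4, 12.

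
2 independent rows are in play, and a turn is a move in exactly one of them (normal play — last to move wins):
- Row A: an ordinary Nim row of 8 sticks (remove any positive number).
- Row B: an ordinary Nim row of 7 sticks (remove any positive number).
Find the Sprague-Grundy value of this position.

Row A is a plain Nim row of size 8, so its Grundy value is 8.
Row B is a plain Nim row of size 7, so its Grundy value is 7.
The value of a disjunctive sum is the nim-sum of the parts.
Combined value = 8 ⊕ 7 = 15.

15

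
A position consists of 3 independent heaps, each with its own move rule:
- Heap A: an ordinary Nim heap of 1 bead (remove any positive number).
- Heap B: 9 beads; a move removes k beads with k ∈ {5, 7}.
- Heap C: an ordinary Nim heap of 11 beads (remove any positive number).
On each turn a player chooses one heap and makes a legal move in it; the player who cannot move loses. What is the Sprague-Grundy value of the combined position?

Heap A is a plain Nim heap of size 1, so its Grundy value is 1.
Build the Grundy sequence for heap B with g(k) = mex{g(k−s) : s ∈ {5, 7}, s ≤ k}:
k:     0  1  2  3  4  5  6  7  8  9
g(k):  0  0  0  0  0  1  1  1  1  1
So g(9) = 1.
Heap C is a plain Nim heap of size 11, so its Grundy value is 11.
The value of a disjunctive sum is the nim-sum of the parts.
Combined value = 1 ⊕ 1 ⊕ 11 = 11.

11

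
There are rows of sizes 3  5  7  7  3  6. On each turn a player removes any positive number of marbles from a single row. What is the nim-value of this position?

3

Compute the nim-sum pairwise:
3 ^ 5 = 6
6 ^ 7 = 1
1 ^ 7 = 6
6 ^ 3 = 5
5 ^ 6 = 3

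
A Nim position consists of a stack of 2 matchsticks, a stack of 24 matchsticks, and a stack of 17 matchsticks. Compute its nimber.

11

Write each in binary and XOR column by column:
  00010  (2)
  11000  (24)
  10001  (17)
  -----
  01011  (11)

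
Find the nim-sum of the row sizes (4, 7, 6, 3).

Bitwise XOR of the heap sizes:
  100  (4)
  111  (7)
  110  (6)
  011  (3)
  ---
  110  (6)

6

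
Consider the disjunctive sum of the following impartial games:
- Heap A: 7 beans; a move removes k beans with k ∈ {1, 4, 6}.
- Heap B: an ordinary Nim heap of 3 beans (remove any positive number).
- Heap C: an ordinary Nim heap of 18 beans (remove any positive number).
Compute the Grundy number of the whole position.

17

Build the Grundy sequence for heap A with g(k) = mex{g(k−s) : s ∈ {1, 4, 6}, s ≤ k}:
k:     0  1  2  3  4  5  6  7
g(k):  0  1  0  1  2  0  1  0
So g(7) = 0.
Heap B is a plain Nim heap of size 3, so its Grundy value is 3.
Heap C is a plain Nim heap of size 18, so its Grundy value is 18.
The value of a disjunctive sum is the nim-sum of the parts.
Combined value = 0 ⊕ 3 ⊕ 18 = 17.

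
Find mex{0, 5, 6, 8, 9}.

1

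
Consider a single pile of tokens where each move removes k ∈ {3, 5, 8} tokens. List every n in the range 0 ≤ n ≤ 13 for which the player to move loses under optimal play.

Compute g(0), g(1), … for moves {3, 5, 8}:
k:     0  1  2  3  4  5  6  7  8  9 10 11 12 13
g(k):  0  0  0  1  1  1  2  2  2  3  3  0  0  0
The P-positions (g = 0) in 0..13 are 0, 1, 2, 11, 12, 13.

0, 1, 2, 11, 12, 13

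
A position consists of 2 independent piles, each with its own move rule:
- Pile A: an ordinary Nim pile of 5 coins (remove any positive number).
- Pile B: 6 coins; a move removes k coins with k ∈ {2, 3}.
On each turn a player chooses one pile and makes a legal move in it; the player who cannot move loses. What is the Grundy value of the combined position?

Pile A is a plain Nim pile of size 5, so its Grundy value is 5.
Grundy values for pile B (subtraction set {2, 3}):
k:     0  1  2  3  4  5  6
g(k):  0  0  1  1  2  0  0
So g(6) = 0.
By the Sprague-Grundy theorem, the Grundy value of a sum of independent games is the XOR of the component values.
Combined value = 5 XOR 0 = 5.

5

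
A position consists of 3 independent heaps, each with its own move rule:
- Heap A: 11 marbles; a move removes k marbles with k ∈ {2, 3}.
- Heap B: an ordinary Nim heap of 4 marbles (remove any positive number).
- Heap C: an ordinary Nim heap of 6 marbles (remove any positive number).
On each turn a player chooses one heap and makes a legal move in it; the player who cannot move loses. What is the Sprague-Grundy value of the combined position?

2

For heap A, compute g(0), g(1), … with moves {2, 3}:
g(0) = mex{} = 0
g(1) = mex{} = 0
g(2) = mex{0} = 1
g(3) = mex{0} = 1
g(4) = mex{0,1} = 2
g(5) = mex{1} = 0
g(6) = mex{1,2} = 0
g(7) = mex{0,2} = 1
g(8) = mex{0} = 1
g(9) = mex{0,1} = 2
g(10) = mex{1} = 0
g(11) = mex{1,2} = 0
So g(11) = 0.
Heap B is a plain Nim heap of size 4, so its Grundy value is 4.
Heap C is a plain Nim heap of size 6, so its Grundy value is 6.
By the Sprague-Grundy theorem, the Grundy value of a sum of independent games is the XOR of the component values.
Combined value = 0 XOR 4 XOR 6 = 2.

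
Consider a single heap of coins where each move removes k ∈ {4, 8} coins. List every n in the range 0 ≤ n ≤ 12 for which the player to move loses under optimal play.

0, 1, 2, 3, 12

Build the Grundy sequence with g(k) = mex{g(k−s) : s ∈ {4, 8}, s ≤ k}:
k:     0  1  2  3  4  5  6  7  8  9 10 11 12
g(k):  0  0  0  0  1  1  1  1  2  2  2  2  0
The P-positions (g = 0) in 0..12 are 0, 1, 2, 3, 12.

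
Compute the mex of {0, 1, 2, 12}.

The values 0, 1, 2 are all present; 3 is the first non-negative integer missing from the set.

3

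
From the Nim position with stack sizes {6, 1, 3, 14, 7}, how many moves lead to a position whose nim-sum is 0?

1

Nim-sum: 6 ^ 1 ^ 3 ^ 14 ^ 7 = 13.
The overall nim-sum is X = 13. A stack of size p has a winning move iff p XOR X < p (reduce it to p XOR X).
  6: 6 XOR 13 = 11 ≥ 6 — no move.
  1: 1 XOR 13 = 12 ≥ 1 — no move.
  3: 3 XOR 13 = 14 ≥ 3 — no move.
  14: 14 XOR 13 = 3 < 14 — winning move (to 3).
  7: 7 XOR 13 = 10 ≥ 7 — no move.
That gives 1 winning move.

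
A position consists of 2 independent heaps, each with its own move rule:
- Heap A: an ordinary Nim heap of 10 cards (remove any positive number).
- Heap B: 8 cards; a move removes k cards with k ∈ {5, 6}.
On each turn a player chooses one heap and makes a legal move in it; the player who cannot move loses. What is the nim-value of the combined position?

11

Heap A is a plain Nim heap of size 10, so its Grundy value is 10.
Grundy values for heap B (subtraction set {5, 6}):
g(0) = mex{} = 0
g(1) = mex{} = 0
g(2) = mex{} = 0
g(3) = mex{} = 0
g(4) = mex{} = 0
g(5) = mex{0} = 1
g(6) = mex{0} = 1
g(7) = mex{0} = 1
g(8) = mex{0} = 1
So g(8) = 1.
By the Sprague-Grundy theorem, the Grundy value of a sum of independent games is the XOR of the component values.
Combined value = 10 ⊕ 1 = 11.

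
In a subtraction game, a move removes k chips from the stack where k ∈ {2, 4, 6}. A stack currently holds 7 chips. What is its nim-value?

Compute g(0), g(1), … for moves {2, 4, 6}:
k:     0  1  2  3  4  5  6  7
g(k):  0  0  1  1  2  2  3  3
So g(7) = 3.

3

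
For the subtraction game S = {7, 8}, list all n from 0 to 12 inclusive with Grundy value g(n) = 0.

0, 1, 2, 3, 4, 5, 6

Build the Grundy sequence with g(k) = mex{g(k−s) : s ∈ {7, 8}, s ≤ k}:
g(0) = mex{} = 0
g(1) = mex{} = 0
g(2) = mex{} = 0
g(3) = mex{} = 0
g(4) = mex{} = 0
g(5) = mex{} = 0
g(6) = mex{} = 0
g(7) = mex{0} = 1
g(8) = mex{0} = 1
g(9) = mex{0} = 1
g(10) = mex{0} = 1
g(11) = mex{0} = 1
g(12) = mex{0} = 1
The P-positions (g = 0) in 0..12 are 0, 1, 2, 3, 4, 5, 6.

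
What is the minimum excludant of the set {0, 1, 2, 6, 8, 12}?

3

The values 0, 1, 2 are all present; 3 is the first non-negative integer missing from the set.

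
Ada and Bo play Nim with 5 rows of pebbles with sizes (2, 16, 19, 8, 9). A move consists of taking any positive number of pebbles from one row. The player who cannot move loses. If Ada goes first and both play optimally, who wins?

Nim-sum: 2 XOR 16 XOR 19 XOR 8 XOR 9 = 0.
The nim-sum is 0, so this is a P-position: the player to move is in a losing position under optimal play; Ada is about to move from it and so loses — Bo wins.

Bo wins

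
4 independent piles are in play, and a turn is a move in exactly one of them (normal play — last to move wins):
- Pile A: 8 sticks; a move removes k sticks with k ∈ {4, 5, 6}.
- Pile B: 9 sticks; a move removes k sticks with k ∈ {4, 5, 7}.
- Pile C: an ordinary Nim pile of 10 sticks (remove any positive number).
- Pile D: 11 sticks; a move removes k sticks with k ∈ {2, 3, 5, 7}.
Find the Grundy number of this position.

11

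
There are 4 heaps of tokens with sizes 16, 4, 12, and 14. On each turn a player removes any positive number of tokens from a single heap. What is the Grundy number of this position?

Compute the nim-sum pairwise:
16 ^ 4 = 20
20 ^ 12 = 24
24 ^ 14 = 22

22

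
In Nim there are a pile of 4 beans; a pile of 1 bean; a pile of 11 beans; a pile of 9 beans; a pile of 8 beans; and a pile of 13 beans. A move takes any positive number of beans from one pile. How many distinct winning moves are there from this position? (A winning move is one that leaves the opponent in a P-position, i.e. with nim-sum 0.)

Compute the nim-sum pairwise:
4 ⊕ 1 = 5
5 ⊕ 11 = 14
14 ⊕ 9 = 7
7 ⊕ 8 = 15
15 ⊕ 13 = 2
The overall nim-sum is X = 2. A pile of size p has a winning move iff p XOR X < p (reduce it to p XOR X).
  4: 4 XOR 2 = 6 ≥ 4 — no move.
  1: 1 XOR 2 = 3 ≥ 1 — no move.
  11: 11 XOR 2 = 9 < 11 — winning move (to 9).
  9: 9 XOR 2 = 11 ≥ 9 — no move.
  8: 8 XOR 2 = 10 ≥ 8 — no move.
  13: 13 XOR 2 = 15 ≥ 13 — no move.
That gives 1 winning move.

1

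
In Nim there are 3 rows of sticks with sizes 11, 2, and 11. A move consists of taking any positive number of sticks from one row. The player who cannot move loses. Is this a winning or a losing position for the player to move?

Winning position

Compute the nim-sum pairwise:
11 XOR 2 = 9
9 XOR 11 = 2
The nim-sum is 2 ≠ 0, so this is an N-position: the player to move can win.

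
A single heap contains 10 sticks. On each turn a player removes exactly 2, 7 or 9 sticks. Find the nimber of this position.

Grundy values for subtraction set {2, 7, 9}:
g(0) = mex{} = 0
g(1) = mex{} = 0
g(2) = mex{0} = 1
g(3) = mex{0} = 1
g(4) = mex{1} = 0
g(5) = mex{1} = 0
g(6) = mex{0} = 1
g(7) = mex{0} = 1
g(8) = mex{0,1} = 2
g(9) = mex{0,1} = 2
g(10) = mex{0,1,2} = 3
So g(10) = 3.

3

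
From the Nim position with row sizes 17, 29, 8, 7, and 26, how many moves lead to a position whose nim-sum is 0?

3

Nim-sum: 17 XOR 29 XOR 8 XOR 7 XOR 26 = 25.
The overall nim-sum is X = 25. A row of size p has a winning move iff p XOR X < p (reduce it to p XOR X).
  17: 17 XOR 25 = 8 < 17 — winning move (to 8).
  29: 29 XOR 25 = 4 < 29 — winning move (to 4).
  8: 8 XOR 25 = 17 ≥ 8 — no move.
  7: 7 XOR 25 = 30 ≥ 7 — no move.
  26: 26 XOR 25 = 3 < 26 — winning move (to 3).
That gives 3 winning moves.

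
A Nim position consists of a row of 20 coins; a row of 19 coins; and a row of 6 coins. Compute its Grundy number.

1

In binary:
  10100  (20)
  10011  (19)
  00110  (6)
  -----
  00001  (1)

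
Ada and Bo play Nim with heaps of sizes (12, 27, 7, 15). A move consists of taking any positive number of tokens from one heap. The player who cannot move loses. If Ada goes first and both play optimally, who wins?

Compute the nim-sum pairwise:
12 XOR 27 = 23
23 XOR 7 = 16
16 XOR 15 = 31
The nim-sum is 31 ≠ 0, so this is an N-position: the player to move can win; Ada has a winning move.

Ada wins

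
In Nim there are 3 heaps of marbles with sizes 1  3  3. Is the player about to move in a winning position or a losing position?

In binary:
  01  (1)
  11  (3)
  11  (3)
  --
  01  (1)
The nim-sum is 1 ≠ 0, so this is an N-position: the player to move can win.

Winning position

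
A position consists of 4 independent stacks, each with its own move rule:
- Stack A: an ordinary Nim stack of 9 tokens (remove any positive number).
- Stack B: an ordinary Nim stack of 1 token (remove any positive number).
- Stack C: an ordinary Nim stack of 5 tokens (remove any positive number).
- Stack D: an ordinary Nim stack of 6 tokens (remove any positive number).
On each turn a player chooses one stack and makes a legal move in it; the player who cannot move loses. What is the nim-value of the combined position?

Stack A is a plain Nim stack of size 9, so its Grundy value is 9.
Stack B is a plain Nim stack of size 1, so its Grundy value is 1.
Stack C is a plain Nim stack of size 5, so its Grundy value is 5.
Stack D is a plain Nim stack of size 6, so its Grundy value is 6.
The value of a disjunctive sum is the nim-sum of the parts.
Combined value = 9 XOR 1 XOR 5 XOR 6 = 11.

11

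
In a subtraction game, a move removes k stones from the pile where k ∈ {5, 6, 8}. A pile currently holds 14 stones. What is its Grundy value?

Build the Grundy sequence with g(k) = mex{g(k−s) : s ∈ {5, 6, 8}, s ≤ k}:
g(0) = mex{} = 0
g(1) = mex{} = 0
g(2) = mex{} = 0
g(3) = mex{} = 0
g(4) = mex{} = 0
g(5) = mex{0} = 1
g(6) = mex{0} = 1
g(7) = mex{0} = 1
g(8) = mex{0} = 1
g(9) = mex{0} = 1
g(10) = mex{0,1} = 2
g(11) = mex{0,1} = 2
g(12) = mex{0,1} = 2
g(13) = mex{1} = 0
g(14) = mex{1} = 0
So g(14) = 0.

0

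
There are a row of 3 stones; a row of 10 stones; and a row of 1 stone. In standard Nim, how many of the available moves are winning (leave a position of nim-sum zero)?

1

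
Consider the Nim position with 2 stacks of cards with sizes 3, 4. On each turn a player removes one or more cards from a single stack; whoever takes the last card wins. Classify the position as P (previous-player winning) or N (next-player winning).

N-position

Nim-sum: 3 XOR 4 = 7.
The nim-sum is 7 ≠ 0, so this is an N-position: the player to move can win.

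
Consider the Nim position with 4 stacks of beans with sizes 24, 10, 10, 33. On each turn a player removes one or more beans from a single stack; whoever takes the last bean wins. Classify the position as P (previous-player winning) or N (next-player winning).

Bitwise XOR of the heap sizes:
  011000  (24)
  001010  (10)
  001010  (10)
  100001  (33)
  ------
  111001  (57)
The nim-sum is 57 ≠ 0, so this is an N-position: the player to move can win.

N-position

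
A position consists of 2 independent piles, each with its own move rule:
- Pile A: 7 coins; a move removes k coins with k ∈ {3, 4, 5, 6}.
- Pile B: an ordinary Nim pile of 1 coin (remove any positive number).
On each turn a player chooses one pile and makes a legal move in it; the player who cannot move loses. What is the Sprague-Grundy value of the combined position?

Build the Grundy sequence for pile A with g(k) = mex{g(k−s) : s ∈ {3, 4, 5, 6}, s ≤ k}:
k:     0  1  2  3  4  5  6  7
g(k):  0  0  0  1  1  1  2  2
So g(7) = 2.
Pile B is a plain Nim pile of size 1, so its Grundy value is 1.
The value of a disjunctive sum is the nim-sum of the parts.
Combined value = 2 ⊕ 1 = 3.

3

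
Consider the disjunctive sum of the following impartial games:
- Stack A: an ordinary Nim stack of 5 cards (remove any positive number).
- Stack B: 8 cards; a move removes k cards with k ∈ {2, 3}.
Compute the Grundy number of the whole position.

Stack A is a plain Nim stack of size 5, so its Grundy value is 5.
Build the Grundy sequence for stack B with g(k) = mex{g(k−s) : s ∈ {2, 3}, s ≤ k}:
k:     0  1  2  3  4  5  6  7  8
g(k):  0  0  1  1  2  0  0  1  1
So g(8) = 1.
The value of a disjunctive sum is the nim-sum of the parts.
Combined value = 5 ⊕ 1 = 4.

4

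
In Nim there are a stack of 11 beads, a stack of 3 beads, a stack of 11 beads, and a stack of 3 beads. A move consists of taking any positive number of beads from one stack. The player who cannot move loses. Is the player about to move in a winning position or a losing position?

Losing position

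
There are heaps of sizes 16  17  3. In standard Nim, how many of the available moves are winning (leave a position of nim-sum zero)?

Compute the nim-sum pairwise:
16 XOR 17 = 1
1 XOR 3 = 2
The overall nim-sum is X = 2. A heap of size p has a winning move iff p XOR X < p (reduce it to p XOR X).
  16: 16 XOR 2 = 18 ≥ 16 — no move.
  17: 17 XOR 2 = 19 ≥ 17 — no move.
  3: 3 XOR 2 = 1 < 3 — winning move (to 1).
That gives 1 winning move.

1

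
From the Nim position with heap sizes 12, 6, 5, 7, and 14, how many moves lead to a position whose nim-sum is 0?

Nim-sum: 12 XOR 6 XOR 5 XOR 7 XOR 14 = 6.
The overall nim-sum is X = 6. A heap of size p has a winning move iff p XOR X < p (reduce it to p XOR X).
  12: 12 XOR 6 = 10 < 12 — winning move (to 10).
  6: 6 XOR 6 = 0 < 6 — winning move (to 0).
  5: 5 XOR 6 = 3 < 5 — winning move (to 3).
  7: 7 XOR 6 = 1 < 7 — winning move (to 1).
  14: 14 XOR 6 = 8 < 14 — winning move (to 8).
That gives 5 winning moves.

5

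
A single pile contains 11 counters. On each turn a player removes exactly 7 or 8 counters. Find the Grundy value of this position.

1

Build the Grundy sequence with g(k) = mex{g(k−s) : s ∈ {7, 8}, s ≤ k}:
g(0) = mex{} = 0
g(1) = mex{} = 0
g(2) = mex{} = 0
g(3) = mex{} = 0
g(4) = mex{} = 0
g(5) = mex{} = 0
g(6) = mex{} = 0
g(7) = mex{0} = 1
g(8) = mex{0} = 1
g(9) = mex{0} = 1
g(10) = mex{0} = 1
g(11) = mex{0} = 1
So g(11) = 1.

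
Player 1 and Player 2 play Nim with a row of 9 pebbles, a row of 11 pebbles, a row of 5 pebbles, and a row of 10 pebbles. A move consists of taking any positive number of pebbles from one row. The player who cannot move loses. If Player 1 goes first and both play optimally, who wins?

In binary:
  1001  (9)
  1011  (11)
  0101  (5)
  1010  (10)
  ----
  1101  (13)
The nim-sum is 13 ≠ 0, so this is an N-position: the player to move can win; Player 1 has a winning move.

Player 1 wins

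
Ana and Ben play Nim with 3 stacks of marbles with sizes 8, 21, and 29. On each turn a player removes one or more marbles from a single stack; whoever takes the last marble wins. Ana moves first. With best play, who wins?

Ben wins

Compute the nim-sum pairwise:
8 ^ 21 = 29
29 ^ 29 = 0
The nim-sum is 0, so this is a P-position: the player to move is in a losing position under optimal play; Ana is about to move from it and so loses — Ben wins.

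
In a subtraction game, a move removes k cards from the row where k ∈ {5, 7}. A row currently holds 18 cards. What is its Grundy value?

1

Build the Grundy sequence with g(k) = mex{g(k−s) : s ∈ {5, 7}, s ≤ k}:
k:     0  1  2  3  4  5  6  7  8  9 10 11 12 13 14 15 16 17 18
g(k):  0  0  0  0  0  1  1  1  1  1  2  2  0  0  0  0  0  1  1
So g(18) = 1.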